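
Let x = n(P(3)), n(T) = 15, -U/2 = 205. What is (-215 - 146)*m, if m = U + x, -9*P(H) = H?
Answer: 142595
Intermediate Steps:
U = -410 (U = -2*205 = -410)
P(H) = -H/9
x = 15
m = -395 (m = -410 + 15 = -395)
(-215 - 146)*m = (-215 - 146)*(-395) = -361*(-395) = 142595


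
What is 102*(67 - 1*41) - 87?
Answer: 2565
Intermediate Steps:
102*(67 - 1*41) - 87 = 102*(67 - 41) - 87 = 102*26 - 87 = 2652 - 87 = 2565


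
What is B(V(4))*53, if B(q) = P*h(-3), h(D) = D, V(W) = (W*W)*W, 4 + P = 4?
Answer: 0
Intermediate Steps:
P = 0 (P = -4 + 4 = 0)
V(W) = W³ (V(W) = W²*W = W³)
B(q) = 0 (B(q) = 0*(-3) = 0)
B(V(4))*53 = 0*53 = 0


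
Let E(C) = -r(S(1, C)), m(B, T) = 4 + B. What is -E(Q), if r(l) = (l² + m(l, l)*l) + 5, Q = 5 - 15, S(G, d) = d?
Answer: 165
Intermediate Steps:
Q = -10
r(l) = 5 + l² + l*(4 + l) (r(l) = (l² + (4 + l)*l) + 5 = (l² + l*(4 + l)) + 5 = 5 + l² + l*(4 + l))
E(C) = -5 - C² - C*(4 + C) (E(C) = -(5 + C² + C*(4 + C)) = -5 - C² - C*(4 + C))
-E(Q) = -(-5 - 1*(-10)² - 1*(-10)*(4 - 10)) = -(-5 - 1*100 - 1*(-10)*(-6)) = -(-5 - 100 - 60) = -1*(-165) = 165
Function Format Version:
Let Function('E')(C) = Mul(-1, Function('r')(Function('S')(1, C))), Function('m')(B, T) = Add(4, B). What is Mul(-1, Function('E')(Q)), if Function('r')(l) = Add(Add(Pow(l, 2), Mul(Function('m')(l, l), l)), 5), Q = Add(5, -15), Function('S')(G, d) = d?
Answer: 165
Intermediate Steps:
Q = -10
Function('r')(l) = Add(5, Pow(l, 2), Mul(l, Add(4, l))) (Function('r')(l) = Add(Add(Pow(l, 2), Mul(Add(4, l), l)), 5) = Add(Add(Pow(l, 2), Mul(l, Add(4, l))), 5) = Add(5, Pow(l, 2), Mul(l, Add(4, l))))
Function('E')(C) = Add(-5, Mul(-1, Pow(C, 2)), Mul(-1, C, Add(4, C))) (Function('E')(C) = Mul(-1, Add(5, Pow(C, 2), Mul(C, Add(4, C)))) = Add(-5, Mul(-1, Pow(C, 2)), Mul(-1, C, Add(4, C))))
Mul(-1, Function('E')(Q)) = Mul(-1, Add(-5, Mul(-1, Pow(-10, 2)), Mul(-1, -10, Add(4, -10)))) = Mul(-1, Add(-5, Mul(-1, 100), Mul(-1, -10, -6))) = Mul(-1, Add(-5, -100, -60)) = Mul(-1, -165) = 165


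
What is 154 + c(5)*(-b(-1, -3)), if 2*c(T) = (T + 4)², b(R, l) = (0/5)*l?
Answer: 154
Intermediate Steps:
b(R, l) = 0 (b(R, l) = (0*(⅕))*l = 0*l = 0)
c(T) = (4 + T)²/2 (c(T) = (T + 4)²/2 = (4 + T)²/2)
154 + c(5)*(-b(-1, -3)) = 154 + ((4 + 5)²/2)*(-1*0) = 154 + ((½)*9²)*0 = 154 + ((½)*81)*0 = 154 + (81/2)*0 = 154 + 0 = 154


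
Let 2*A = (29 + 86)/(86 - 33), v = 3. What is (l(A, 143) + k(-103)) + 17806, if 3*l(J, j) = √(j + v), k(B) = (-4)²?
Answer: 17822 + √146/3 ≈ 17826.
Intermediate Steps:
A = 115/106 (A = ((29 + 86)/(86 - 33))/2 = (115/53)/2 = (115*(1/53))/2 = (½)*(115/53) = 115/106 ≈ 1.0849)
k(B) = 16
l(J, j) = √(3 + j)/3 (l(J, j) = √(j + 3)/3 = √(3 + j)/3)
(l(A, 143) + k(-103)) + 17806 = (√(3 + 143)/3 + 16) + 17806 = (√146/3 + 16) + 17806 = (16 + √146/3) + 17806 = 17822 + √146/3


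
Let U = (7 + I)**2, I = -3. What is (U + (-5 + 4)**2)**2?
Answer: 289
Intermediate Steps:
U = 16 (U = (7 - 3)**2 = 4**2 = 16)
(U + (-5 + 4)**2)**2 = (16 + (-5 + 4)**2)**2 = (16 + (-1)**2)**2 = (16 + 1)**2 = 17**2 = 289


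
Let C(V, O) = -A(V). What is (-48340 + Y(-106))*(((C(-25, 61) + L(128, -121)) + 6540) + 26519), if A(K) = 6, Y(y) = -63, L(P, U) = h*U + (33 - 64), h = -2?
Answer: -1610077392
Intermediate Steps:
L(P, U) = -31 - 2*U (L(P, U) = -2*U + (33 - 64) = -2*U - 31 = -31 - 2*U)
C(V, O) = -6 (C(V, O) = -1*6 = -6)
(-48340 + Y(-106))*(((C(-25, 61) + L(128, -121)) + 6540) + 26519) = (-48340 - 63)*(((-6 + (-31 - 2*(-121))) + 6540) + 26519) = -48403*(((-6 + (-31 + 242)) + 6540) + 26519) = -48403*(((-6 + 211) + 6540) + 26519) = -48403*((205 + 6540) + 26519) = -48403*(6745 + 26519) = -48403*33264 = -1610077392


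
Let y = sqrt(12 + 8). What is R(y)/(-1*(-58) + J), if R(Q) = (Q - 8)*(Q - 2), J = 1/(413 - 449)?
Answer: 1296/2087 - 720*sqrt(5)/2087 ≈ -0.15044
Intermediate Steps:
J = -1/36 (J = 1/(-36) = -1/36 ≈ -0.027778)
y = 2*sqrt(5) (y = sqrt(20) = 2*sqrt(5) ≈ 4.4721)
R(Q) = (-8 + Q)*(-2 + Q)
R(y)/(-1*(-58) + J) = (16 + (2*sqrt(5))**2 - 20*sqrt(5))/(-1*(-58) - 1/36) = (16 + 20 - 20*sqrt(5))/(58 - 1/36) = (36 - 20*sqrt(5))/(2087/36) = (36 - 20*sqrt(5))*(36/2087) = 1296/2087 - 720*sqrt(5)/2087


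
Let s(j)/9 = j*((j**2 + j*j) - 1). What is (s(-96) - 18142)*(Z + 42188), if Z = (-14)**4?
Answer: -1285031365704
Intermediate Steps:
Z = 38416
s(j) = 9*j*(-1 + 2*j**2) (s(j) = 9*(j*((j**2 + j*j) - 1)) = 9*(j*((j**2 + j**2) - 1)) = 9*(j*(2*j**2 - 1)) = 9*(j*(-1 + 2*j**2)) = 9*j*(-1 + 2*j**2))
(s(-96) - 18142)*(Z + 42188) = ((-9*(-96) + 18*(-96)**3) - 18142)*(38416 + 42188) = ((864 + 18*(-884736)) - 18142)*80604 = ((864 - 15925248) - 18142)*80604 = (-15924384 - 18142)*80604 = -15942526*80604 = -1285031365704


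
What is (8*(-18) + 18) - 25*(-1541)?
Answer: 38399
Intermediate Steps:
(8*(-18) + 18) - 25*(-1541) = (-144 + 18) + 38525 = -126 + 38525 = 38399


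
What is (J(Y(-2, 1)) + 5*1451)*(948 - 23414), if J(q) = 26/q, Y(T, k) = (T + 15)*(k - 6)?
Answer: -814909218/5 ≈ -1.6298e+8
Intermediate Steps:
Y(T, k) = (-6 + k)*(15 + T) (Y(T, k) = (15 + T)*(-6 + k) = (-6 + k)*(15 + T))
(J(Y(-2, 1)) + 5*1451)*(948 - 23414) = (26/(-90 - 6*(-2) + 15*1 - 2*1) + 5*1451)*(948 - 23414) = (26/(-90 + 12 + 15 - 2) + 7255)*(-22466) = (26/(-65) + 7255)*(-22466) = (26*(-1/65) + 7255)*(-22466) = (-2/5 + 7255)*(-22466) = (36273/5)*(-22466) = -814909218/5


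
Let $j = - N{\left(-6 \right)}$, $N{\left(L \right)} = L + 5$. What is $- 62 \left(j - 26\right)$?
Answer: $1550$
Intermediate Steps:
$N{\left(L \right)} = 5 + L$
$j = 1$ ($j = - (5 - 6) = \left(-1\right) \left(-1\right) = 1$)
$- 62 \left(j - 26\right) = - 62 \left(1 - 26\right) = \left(-62\right) \left(-25\right) = 1550$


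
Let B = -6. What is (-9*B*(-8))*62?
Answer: -26784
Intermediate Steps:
(-9*B*(-8))*62 = (-9*(-6)*(-8))*62 = (54*(-8))*62 = -432*62 = -26784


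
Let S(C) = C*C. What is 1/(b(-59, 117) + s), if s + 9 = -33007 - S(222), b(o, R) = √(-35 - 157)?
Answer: -20575/1693322548 - I*√3/846661274 ≈ -1.2151e-5 - 2.0457e-9*I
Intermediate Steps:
S(C) = C²
b(o, R) = 8*I*√3 (b(o, R) = √(-192) = 8*I*√3)
s = -82300 (s = -9 + (-33007 - 1*222²) = -9 + (-33007 - 1*49284) = -9 + (-33007 - 49284) = -9 - 82291 = -82300)
1/(b(-59, 117) + s) = 1/(8*I*√3 - 82300) = 1/(-82300 + 8*I*√3)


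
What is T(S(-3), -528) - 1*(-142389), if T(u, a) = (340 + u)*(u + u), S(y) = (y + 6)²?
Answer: 148671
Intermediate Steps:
S(y) = (6 + y)²
T(u, a) = 2*u*(340 + u) (T(u, a) = (340 + u)*(2*u) = 2*u*(340 + u))
T(S(-3), -528) - 1*(-142389) = 2*(6 - 3)²*(340 + (6 - 3)²) - 1*(-142389) = 2*3²*(340 + 3²) + 142389 = 2*9*(340 + 9) + 142389 = 2*9*349 + 142389 = 6282 + 142389 = 148671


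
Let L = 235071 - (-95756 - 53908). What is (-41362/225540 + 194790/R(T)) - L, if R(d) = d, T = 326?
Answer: -7061030386703/18381510 ≈ -3.8414e+5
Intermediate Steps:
L = 384735 (L = 235071 - 1*(-149664) = 235071 + 149664 = 384735)
(-41362/225540 + 194790/R(T)) - L = (-41362/225540 + 194790/326) - 1*384735 = (-41362*1/225540 + 194790*(1/326)) - 384735 = (-20681/112770 + 97395/163) - 384735 = 10979863147/18381510 - 384735 = -7061030386703/18381510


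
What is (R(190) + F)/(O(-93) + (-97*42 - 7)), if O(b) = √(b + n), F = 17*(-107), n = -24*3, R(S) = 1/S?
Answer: 128220939/287672540 + 31419*I*√165/287672540 ≈ 0.44572 + 0.0014029*I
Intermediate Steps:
n = -72
F = -1819
O(b) = √(-72 + b) (O(b) = √(b - 72) = √(-72 + b))
(R(190) + F)/(O(-93) + (-97*42 - 7)) = (1/190 - 1819)/(√(-72 - 93) + (-97*42 - 7)) = (1/190 - 1819)/(√(-165) + (-4074 - 7)) = -345609/(190*(I*√165 - 4081)) = -345609/(190*(-4081 + I*√165))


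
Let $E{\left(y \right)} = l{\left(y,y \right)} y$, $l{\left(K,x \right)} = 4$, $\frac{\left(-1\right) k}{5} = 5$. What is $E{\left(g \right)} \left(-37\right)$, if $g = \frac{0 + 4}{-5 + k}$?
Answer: $\frac{296}{15} \approx 19.733$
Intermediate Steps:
$k = -25$ ($k = \left(-5\right) 5 = -25$)
$g = - \frac{2}{15}$ ($g = \frac{0 + 4}{-5 - 25} = \frac{4}{-30} = 4 \left(- \frac{1}{30}\right) = - \frac{2}{15} \approx -0.13333$)
$E{\left(y \right)} = 4 y$
$E{\left(g \right)} \left(-37\right) = 4 \left(- \frac{2}{15}\right) \left(-37\right) = \left(- \frac{8}{15}\right) \left(-37\right) = \frac{296}{15}$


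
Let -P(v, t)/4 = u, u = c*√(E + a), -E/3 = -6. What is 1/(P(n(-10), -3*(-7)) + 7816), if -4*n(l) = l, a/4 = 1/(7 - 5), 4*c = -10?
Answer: 977/7635982 - 5*√5/15271964 ≈ 0.00012721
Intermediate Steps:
c = -5/2 (c = (¼)*(-10) = -5/2 ≈ -2.5000)
a = 2 (a = 4/(7 - 5) = 4/2 = 4*(½) = 2)
E = 18 (E = -3*(-6) = 18)
n(l) = -l/4
u = -5*√5 (u = -5*√(18 + 2)/2 = -5*√5 ≈ -11.180)
P(v, t) = 20*√5 (P(v, t) = -(-20)*√5 = 20*√5)
1/(P(n(-10), -3*(-7)) + 7816) = 1/(20*√5 + 7816) = 1/(7816 + 20*√5)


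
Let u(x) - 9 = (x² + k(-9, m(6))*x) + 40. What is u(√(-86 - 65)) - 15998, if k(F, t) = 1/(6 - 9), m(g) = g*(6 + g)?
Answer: -16100 - I*√151/3 ≈ -16100.0 - 4.0961*I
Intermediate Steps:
k(F, t) = -⅓ (k(F, t) = 1/(-3) = -⅓)
u(x) = 49 + x² - x/3 (u(x) = 9 + ((x² - x/3) + 40) = 9 + (40 + x² - x/3) = 49 + x² - x/3)
u(√(-86 - 65)) - 15998 = (49 + (√(-86 - 65))² - √(-86 - 65)/3) - 15998 = (49 + (√(-151))² - I*√151/3) - 15998 = (49 + (I*√151)² - I*√151/3) - 15998 = (49 - 151 - I*√151/3) - 15998 = (-102 - I*√151/3) - 15998 = -16100 - I*√151/3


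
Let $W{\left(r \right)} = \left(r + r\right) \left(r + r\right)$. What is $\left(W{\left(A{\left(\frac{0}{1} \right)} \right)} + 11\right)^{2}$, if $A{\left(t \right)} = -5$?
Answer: $12321$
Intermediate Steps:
$W{\left(r \right)} = 4 r^{2}$ ($W{\left(r \right)} = 2 r 2 r = 4 r^{2}$)
$\left(W{\left(A{\left(\frac{0}{1} \right)} \right)} + 11\right)^{2} = \left(4 \left(-5\right)^{2} + 11\right)^{2} = \left(4 \cdot 25 + 11\right)^{2} = \left(100 + 11\right)^{2} = 111^{2} = 12321$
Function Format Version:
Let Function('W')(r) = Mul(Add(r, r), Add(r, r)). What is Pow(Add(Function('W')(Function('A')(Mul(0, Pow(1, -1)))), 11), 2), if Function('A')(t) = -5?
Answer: 12321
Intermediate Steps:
Function('W')(r) = Mul(4, Pow(r, 2)) (Function('W')(r) = Mul(Mul(2, r), Mul(2, r)) = Mul(4, Pow(r, 2)))
Pow(Add(Function('W')(Function('A')(Mul(0, Pow(1, -1)))), 11), 2) = Pow(Add(Mul(4, Pow(-5, 2)), 11), 2) = Pow(Add(Mul(4, 25), 11), 2) = Pow(Add(100, 11), 2) = Pow(111, 2) = 12321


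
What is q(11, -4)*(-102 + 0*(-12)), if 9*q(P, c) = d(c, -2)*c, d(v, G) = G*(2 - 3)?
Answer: 272/3 ≈ 90.667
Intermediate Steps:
d(v, G) = -G (d(v, G) = G*(-1) = -G)
q(P, c) = 2*c/9 (q(P, c) = ((-1*(-2))*c)/9 = (2*c)/9 = 2*c/9)
q(11, -4)*(-102 + 0*(-12)) = ((2/9)*(-4))*(-102 + 0*(-12)) = -8*(-102 + 0)/9 = -8/9*(-102) = 272/3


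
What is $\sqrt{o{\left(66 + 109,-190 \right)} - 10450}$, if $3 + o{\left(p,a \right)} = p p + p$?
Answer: $\sqrt{20347} \approx 142.64$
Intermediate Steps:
$o{\left(p,a \right)} = -3 + p + p^{2}$ ($o{\left(p,a \right)} = -3 + \left(p p + p\right) = -3 + \left(p^{2} + p\right) = -3 + \left(p + p^{2}\right) = -3 + p + p^{2}$)
$\sqrt{o{\left(66 + 109,-190 \right)} - 10450} = \sqrt{\left(-3 + \left(66 + 109\right) + \left(66 + 109\right)^{2}\right) - 10450} = \sqrt{\left(-3 + 175 + 175^{2}\right) - 10450} = \sqrt{\left(-3 + 175 + 30625\right) - 10450} = \sqrt{30797 - 10450} = \sqrt{20347}$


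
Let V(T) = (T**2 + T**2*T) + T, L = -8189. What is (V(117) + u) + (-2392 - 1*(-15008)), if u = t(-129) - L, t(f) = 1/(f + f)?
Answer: 422145791/258 ≈ 1.6362e+6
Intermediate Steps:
t(f) = 1/(2*f)
V(T) = T + T**2 + T**3 (V(T) = (T**2 + T**3) + T = T + T**2 + T**3)
u = 2112761/258 (u = (1/2)/(-129) - 1*(-8189) = (1/2)*(-1/129) + 8189 = -1/258 + 8189 = 2112761/258 ≈ 8189.0)
(V(117) + u) + (-2392 - 1*(-15008)) = (117*(1 + 117 + 117**2) + 2112761/258) + (-2392 - 1*(-15008)) = (117*(1 + 117 + 13689) + 2112761/258) + (-2392 + 15008) = (117*13807 + 2112761/258) + 12616 = (1615419 + 2112761/258) + 12616 = 418890863/258 + 12616 = 422145791/258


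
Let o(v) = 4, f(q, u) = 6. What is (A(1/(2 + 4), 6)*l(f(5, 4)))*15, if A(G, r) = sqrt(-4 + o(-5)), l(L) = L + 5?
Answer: 0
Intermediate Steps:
l(L) = 5 + L
A(G, r) = 0 (A(G, r) = sqrt(-4 + 4) = sqrt(0) = 0)
(A(1/(2 + 4), 6)*l(f(5, 4)))*15 = (0*(5 + 6))*15 = (0*11)*15 = 0*15 = 0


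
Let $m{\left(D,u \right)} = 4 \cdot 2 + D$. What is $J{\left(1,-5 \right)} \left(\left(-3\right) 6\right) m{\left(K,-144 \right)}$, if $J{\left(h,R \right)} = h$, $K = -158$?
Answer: $2700$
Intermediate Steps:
$m{\left(D,u \right)} = 8 + D$
$J{\left(1,-5 \right)} \left(\left(-3\right) 6\right) m{\left(K,-144 \right)} = 1 \left(\left(-3\right) 6\right) \left(8 - 158\right) = 1 \left(-18\right) \left(-150\right) = \left(-18\right) \left(-150\right) = 2700$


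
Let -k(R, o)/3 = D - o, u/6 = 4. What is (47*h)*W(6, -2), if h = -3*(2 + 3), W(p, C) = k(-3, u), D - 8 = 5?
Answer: -23265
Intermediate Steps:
D = 13 (D = 8 + 5 = 13)
u = 24 (u = 6*4 = 24)
k(R, o) = -39 + 3*o (k(R, o) = -3*(13 - o) = -39 + 3*o)
W(p, C) = 33 (W(p, C) = -39 + 3*24 = -39 + 72 = 33)
h = -15 (h = -3*5 = -15)
(47*h)*W(6, -2) = (47*(-15))*33 = -705*33 = -23265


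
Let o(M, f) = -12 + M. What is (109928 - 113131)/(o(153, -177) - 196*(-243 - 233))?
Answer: -3203/93437 ≈ -0.034280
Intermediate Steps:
(109928 - 113131)/(o(153, -177) - 196*(-243 - 233)) = (109928 - 113131)/((-12 + 153) - 196*(-243 - 233)) = -3203/(141 - 196*(-476)) = -3203/(141 + 93296) = -3203/93437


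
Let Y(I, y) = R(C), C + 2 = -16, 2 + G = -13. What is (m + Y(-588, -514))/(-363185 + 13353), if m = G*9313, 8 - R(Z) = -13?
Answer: 69837/174916 ≈ 0.39926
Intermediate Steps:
G = -15 (G = -2 - 13 = -15)
C = -18 (C = -2 - 16 = -18)
R(Z) = 21 (R(Z) = 8 - 1*(-13) = 8 + 13 = 21)
Y(I, y) = 21
m = -139695 (m = -15*9313 = -139695)
(m + Y(-588, -514))/(-363185 + 13353) = (-139695 + 21)/(-363185 + 13353) = -139674/(-349832) = -139674*(-1/349832) = 69837/174916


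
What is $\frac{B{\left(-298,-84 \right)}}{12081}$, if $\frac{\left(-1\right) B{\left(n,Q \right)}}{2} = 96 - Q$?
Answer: $- \frac{120}{4027} \approx -0.029799$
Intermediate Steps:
$B{\left(n,Q \right)} = -192 + 2 Q$ ($B{\left(n,Q \right)} = - 2 \left(96 - Q\right) = -192 + 2 Q$)
$\frac{B{\left(-298,-84 \right)}}{12081} = \frac{-192 + 2 \left(-84\right)}{12081} = \left(-192 - 168\right) \frac{1}{12081} = \left(-360\right) \frac{1}{12081} = - \frac{120}{4027}$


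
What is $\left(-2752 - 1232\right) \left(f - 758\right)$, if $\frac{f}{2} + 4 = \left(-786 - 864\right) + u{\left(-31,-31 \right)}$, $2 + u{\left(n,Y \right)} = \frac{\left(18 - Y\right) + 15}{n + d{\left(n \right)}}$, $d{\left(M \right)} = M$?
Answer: $\frac{502916256}{31} \approx 1.6223 \cdot 10^{7}$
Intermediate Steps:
$u{\left(n,Y \right)} = -2 + \frac{33 - Y}{2 n}$ ($u{\left(n,Y \right)} = -2 + \frac{\left(18 - Y\right) + 15}{n + n} = -2 + \frac{33 - Y}{2 n}$)
$f = - \frac{102736}{31}$ ($f = -8 + 2 \left(\left(-786 - 864\right) + \frac{33 - -31 - -124}{2 \left(-31\right)}\right) = -8 + 2 \left(-1650 + \frac{1}{2} \left(- \frac{1}{31}\right) \left(33 + 31 + 124\right)\right) = -8 + 2 \left(-1650 + \frac{1}{2} \left(- \frac{1}{31}\right) 188\right) = -8 + 2 \left(-1650 - \frac{94}{31}\right) = -8 + 2 \left(- \frac{51244}{31}\right) = -8 - \frac{102488}{31} = - \frac{102736}{31} \approx -3314.1$)
$\left(-2752 - 1232\right) \left(f - 758\right) = \left(-2752 - 1232\right) \left(- \frac{102736}{31} - 758\right) = \left(-3984\right) \left(- \frac{126234}{31}\right) = \frac{502916256}{31}$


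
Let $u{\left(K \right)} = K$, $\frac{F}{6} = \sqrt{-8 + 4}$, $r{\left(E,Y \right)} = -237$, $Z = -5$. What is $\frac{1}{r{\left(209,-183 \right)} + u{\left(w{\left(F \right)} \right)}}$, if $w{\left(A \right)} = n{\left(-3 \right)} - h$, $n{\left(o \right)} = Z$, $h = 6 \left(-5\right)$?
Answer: $- \frac{1}{212} \approx -0.004717$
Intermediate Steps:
$h = -30$
$F = 12 i$ ($F = 6 \sqrt{-8 + 4} = 6 \sqrt{-4} = 6 \cdot 2 i = 12 i \approx 12.0 i$)
$n{\left(o \right)} = -5$
$w{\left(A \right)} = 25$ ($w{\left(A \right)} = -5 - -30 = -5 + 30 = 25$)
$\frac{1}{r{\left(209,-183 \right)} + u{\left(w{\left(F \right)} \right)}} = \frac{1}{-237 + 25} = \frac{1}{-212} = - \frac{1}{212}$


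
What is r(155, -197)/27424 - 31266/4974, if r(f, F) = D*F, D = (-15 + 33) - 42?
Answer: -17373369/2841812 ≈ -6.1135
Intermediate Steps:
D = -24 (D = 18 - 42 = -24)
r(f, F) = -24*F
r(155, -197)/27424 - 31266/4974 = -24*(-197)/27424 - 31266/4974 = 4728*(1/27424) - 31266*1/4974 = 591/3428 - 5211/829 = -17373369/2841812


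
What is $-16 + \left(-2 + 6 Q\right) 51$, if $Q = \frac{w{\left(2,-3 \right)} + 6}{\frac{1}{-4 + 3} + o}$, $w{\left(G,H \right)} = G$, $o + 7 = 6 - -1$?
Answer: $-2566$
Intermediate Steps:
$o = 0$ ($o = -7 + \left(6 - -1\right) = -7 + \left(6 + 1\right) = -7 + 7 = 0$)
$Q = -8$ ($Q = \frac{2 + 6}{\frac{1}{-4 + 3} + 0} = \frac{8}{\frac{1}{-1} + 0} = \frac{8}{-1 + 0} = \frac{8}{-1} = 8 \left(-1\right) = -8$)
$-16 + \left(-2 + 6 Q\right) 51 = -16 + \left(-2 + 6 \left(-8\right)\right) 51 = -16 + \left(-2 - 48\right) 51 = -16 - 2550 = -2566$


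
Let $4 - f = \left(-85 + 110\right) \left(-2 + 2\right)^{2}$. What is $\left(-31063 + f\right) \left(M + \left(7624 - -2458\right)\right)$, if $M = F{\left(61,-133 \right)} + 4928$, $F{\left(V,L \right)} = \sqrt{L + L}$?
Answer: $-466195590 - 31059 i \sqrt{266} \approx -4.662 \cdot 10^{8} - 5.0656 \cdot 10^{5} i$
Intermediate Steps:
$F{\left(V,L \right)} = \sqrt{2} \sqrt{L}$ ($F{\left(V,L \right)} = \sqrt{2 L} = \sqrt{2} \sqrt{L}$)
$f = 4$ ($f = 4 - \left(-85 + 110\right) \left(-2 + 2\right)^{2} = 4 - 25 \cdot 0^{2} = 4 - 25 \cdot 0 = 4 - 0 = 4 + 0 = 4$)
$M = 4928 + i \sqrt{266}$ ($M = \sqrt{2} \sqrt{-133} + 4928 = \sqrt{2} i \sqrt{133} + 4928 = i \sqrt{266} + 4928 = 4928 + i \sqrt{266} \approx 4928.0 + 16.31 i$)
$\left(-31063 + f\right) \left(M + \left(7624 - -2458\right)\right) = \left(-31063 + 4\right) \left(\left(4928 + i \sqrt{266}\right) + \left(7624 - -2458\right)\right) = - 31059 \left(\left(4928 + i \sqrt{266}\right) + \left(7624 + 2458\right)\right) = - 31059 \left(\left(4928 + i \sqrt{266}\right) + 10082\right) = - 31059 \left(15010 + i \sqrt{266}\right) = -466195590 - 31059 i \sqrt{266}$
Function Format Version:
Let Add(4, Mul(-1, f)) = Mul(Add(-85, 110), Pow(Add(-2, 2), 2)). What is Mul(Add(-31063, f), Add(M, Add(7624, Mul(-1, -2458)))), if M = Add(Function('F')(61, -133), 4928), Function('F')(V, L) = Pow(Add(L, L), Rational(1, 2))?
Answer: Add(-466195590, Mul(-31059, I, Pow(266, Rational(1, 2)))) ≈ Add(-4.6620e+8, Mul(-5.0656e+5, I))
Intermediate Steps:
Function('F')(V, L) = Mul(Pow(2, Rational(1, 2)), Pow(L, Rational(1, 2))) (Function('F')(V, L) = Pow(Mul(2, L), Rational(1, 2)) = Mul(Pow(2, Rational(1, 2)), Pow(L, Rational(1, 2))))
f = 4 (f = Add(4, Mul(-1, Mul(Add(-85, 110), Pow(Add(-2, 2), 2)))) = Add(4, Mul(-1, Mul(25, Pow(0, 2)))) = Add(4, Mul(-1, Mul(25, 0))) = Add(4, Mul(-1, 0)) = Add(4, 0) = 4)
M = Add(4928, Mul(I, Pow(266, Rational(1, 2)))) (M = Add(Mul(Pow(2, Rational(1, 2)), Pow(-133, Rational(1, 2))), 4928) = Add(Mul(Pow(2, Rational(1, 2)), Mul(I, Pow(133, Rational(1, 2)))), 4928) = Add(Mul(I, Pow(266, Rational(1, 2))), 4928) = Add(4928, Mul(I, Pow(266, Rational(1, 2)))) ≈ Add(4928.0, Mul(16.310, I)))
Mul(Add(-31063, f), Add(M, Add(7624, Mul(-1, -2458)))) = Mul(Add(-31063, 4), Add(Add(4928, Mul(I, Pow(266, Rational(1, 2)))), Add(7624, Mul(-1, -2458)))) = Mul(-31059, Add(Add(4928, Mul(I, Pow(266, Rational(1, 2)))), Add(7624, 2458))) = Mul(-31059, Add(Add(4928, Mul(I, Pow(266, Rational(1, 2)))), 10082)) = Mul(-31059, Add(15010, Mul(I, Pow(266, Rational(1, 2))))) = Add(-466195590, Mul(-31059, I, Pow(266, Rational(1, 2))))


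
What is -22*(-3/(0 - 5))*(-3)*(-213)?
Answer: -42174/5 ≈ -8434.8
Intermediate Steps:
-22*(-3/(0 - 5))*(-3)*(-213) = -22*(-3/(-5))*(-3)*(-213) = -22*(-3*(-1/5))*(-3)*(-213) = -66*(-3)/5*(-213) = -22*(-9/5)*(-213) = (198/5)*(-213) = -42174/5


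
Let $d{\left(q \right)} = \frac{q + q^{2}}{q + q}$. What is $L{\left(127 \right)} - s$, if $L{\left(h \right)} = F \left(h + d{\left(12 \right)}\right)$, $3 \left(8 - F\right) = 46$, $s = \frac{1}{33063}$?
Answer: $- \frac{32368678}{33063} \approx -979.0$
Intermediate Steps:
$d{\left(q \right)} = \frac{q + q^{2}}{2 q}$
$s = \frac{1}{33063} \approx 3.0245 \cdot 10^{-5}$
$F = - \frac{22}{3}$ ($F = 8 - \frac{46}{3} = - \frac{22}{3} \approx -7.3333$)
$L{\left(h \right)} = - \frac{143}{3} - \frac{22 h}{3}$ ($L{\left(h \right)} = - \frac{22 \left(h + \left(\frac{1}{2} + \frac{1}{2} \cdot 12\right)\right)}{3} = - \frac{22 \left(h + \left(\frac{1}{2} + 6\right)\right)}{3} = - \frac{22 \left(h + \frac{13}{2}\right)}{3} = - \frac{22 \left(\frac{13}{2} + h\right)}{3} = - \frac{143}{3} - \frac{22 h}{3}$)
$L{\left(127 \right)} - s = \left(- \frac{143}{3} - \frac{2794}{3}\right) - \frac{1}{33063} = -979 - \frac{1}{33063} = - \frac{32368678}{33063}$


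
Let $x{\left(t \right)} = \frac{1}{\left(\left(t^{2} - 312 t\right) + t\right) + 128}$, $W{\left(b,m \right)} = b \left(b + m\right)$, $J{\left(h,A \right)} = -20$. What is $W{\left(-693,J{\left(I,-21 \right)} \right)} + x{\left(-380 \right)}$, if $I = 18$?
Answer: $\frac{129806387173}{262708} \approx 4.9411 \cdot 10^{5}$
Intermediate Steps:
$x{\left(t \right)} = \frac{1}{128 + t^{2} - 311 t}$ ($x{\left(t \right)} = \frac{1}{\left(t^{2} - 311 t\right) + 128} = \frac{1}{128 + t^{2} - 311 t}$)
$W{\left(-693,J{\left(I,-21 \right)} \right)} + x{\left(-380 \right)} = - 693 \left(-693 - 20\right) + \frac{1}{128 + \left(-380\right)^{2} - -118180} = \left(-693\right) \left(-713\right) + \frac{1}{128 + 144400 + 118180} = 494109 + \frac{1}{262708} = \frac{129806387173}{262708}$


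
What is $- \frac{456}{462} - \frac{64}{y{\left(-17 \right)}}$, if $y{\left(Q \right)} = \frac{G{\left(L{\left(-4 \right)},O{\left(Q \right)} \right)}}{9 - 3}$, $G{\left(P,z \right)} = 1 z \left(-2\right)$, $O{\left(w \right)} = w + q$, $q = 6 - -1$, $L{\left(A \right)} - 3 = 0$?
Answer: $- \frac{7772}{385} \approx -20.187$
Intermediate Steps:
$L{\left(A \right)} = 3$ ($L{\left(A \right)} = 3 + 0 = 3$)
$q = 7$ ($q = 6 + 1 = 7$)
$O{\left(w \right)} = 7 + w$ ($O{\left(w \right)} = w + 7 = 7 + w$)
$G{\left(P,z \right)} = - 2 z$ ($G{\left(P,z \right)} = z \left(-2\right) = - 2 z$)
$y{\left(Q \right)} = - \frac{7}{3} - \frac{Q}{3}$ ($y{\left(Q \right)} = \frac{\left(-2\right) \left(7 + Q\right)}{9 - 3} = \frac{-14 - 2 Q}{6} = \left(-14 - 2 Q\right) \frac{1}{6} = - \frac{7}{3} - \frac{Q}{3}$)
$- \frac{456}{462} - \frac{64}{y{\left(-17 \right)}} = - \frac{456}{462} - \frac{64}{- \frac{7}{3} - - \frac{17}{3}} = \left(-456\right) \frac{1}{462} - \frac{64}{- \frac{7}{3} + \frac{17}{3}} = - \frac{76}{77} - \frac{64}{\frac{10}{3}} = - \frac{76}{77} - \frac{96}{5} = - \frac{7772}{385}$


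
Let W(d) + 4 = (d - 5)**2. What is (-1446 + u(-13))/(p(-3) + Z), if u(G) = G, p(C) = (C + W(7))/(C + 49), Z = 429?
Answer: -67114/19731 ≈ -3.4015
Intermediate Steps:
W(d) = -4 + (-5 + d)**2 (W(d) = -4 + (d - 5)**2 = -4 + (-5 + d)**2)
p(C) = C/(49 + C) (p(C) = (C + (-4 + (-5 + 7)**2))/(C + 49) = (C + (-4 + 2**2))/(49 + C) = (C + (-4 + 4))/(49 + C) = (C + 0)/(49 + C) = C/(49 + C))
(-1446 + u(-13))/(p(-3) + Z) = (-1446 - 13)/(-3/(49 - 3) + 429) = -1459/(-3/46 + 429) = -1459/19731/46 = -1459*46/19731 = -67114/19731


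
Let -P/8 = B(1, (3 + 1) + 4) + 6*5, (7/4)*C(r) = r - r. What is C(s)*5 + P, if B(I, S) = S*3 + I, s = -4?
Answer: -440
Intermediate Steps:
B(I, S) = I + 3*S (B(I, S) = 3*S + I = I + 3*S)
C(r) = 0 (C(r) = 4*(r - r)/7 = (4/7)*0 = 0)
P = -440 (P = -8*((1 + 3*((3 + 1) + 4)) + 6*5) = -8*((1 + 3*(4 + 4)) + 30) = -8*((1 + 3*8) + 30) = -8*((1 + 24) + 30) = -8*(25 + 30) = -8*55 = -440)
C(s)*5 + P = 0*5 - 440 = 0 - 440 = -440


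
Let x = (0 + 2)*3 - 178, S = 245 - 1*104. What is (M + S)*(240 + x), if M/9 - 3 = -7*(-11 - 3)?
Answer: 71400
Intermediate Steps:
S = 141 (S = 245 - 104 = 141)
M = 909 (M = 27 + 9*(-7*(-11 - 3)) = 27 + 9*(-7*(-14)) = 27 + 9*98 = 27 + 882 = 909)
x = -172 (x = 2*3 - 178 = 6 - 178 = -172)
(M + S)*(240 + x) = (909 + 141)*(240 - 172) = 1050*68 = 71400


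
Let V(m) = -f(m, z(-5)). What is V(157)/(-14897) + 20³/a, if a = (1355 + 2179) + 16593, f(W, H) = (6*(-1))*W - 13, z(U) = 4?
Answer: 99954715/299831919 ≈ 0.33337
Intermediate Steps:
f(W, H) = -13 - 6*W (f(W, H) = -6*W - 13 = -13 - 6*W)
V(m) = 13 + 6*m (V(m) = -(-13 - 6*m) = 13 + 6*m)
a = 20127 (a = 3534 + 16593 = 20127)
V(157)/(-14897) + 20³/a = (13 + 6*157)/(-14897) + 20³/20127 = (13 + 942)*(-1/14897) + 8000*(1/20127) = 955*(-1/14897) + 8000/20127 = -955/14897 + 8000/20127 = 99954715/299831919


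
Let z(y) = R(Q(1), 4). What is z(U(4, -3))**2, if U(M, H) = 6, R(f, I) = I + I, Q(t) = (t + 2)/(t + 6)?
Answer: 64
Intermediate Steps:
Q(t) = (2 + t)/(6 + t)
R(f, I) = 2*I
z(y) = 8 (z(y) = 2*4 = 8)
z(U(4, -3))**2 = 8**2 = 64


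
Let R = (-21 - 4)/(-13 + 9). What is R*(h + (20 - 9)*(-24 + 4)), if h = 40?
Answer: -1125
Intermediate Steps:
R = 25/4 (R = -25/(-4) = -25*(-¼) = 25/4 ≈ 6.2500)
R*(h + (20 - 9)*(-24 + 4)) = 25*(40 + (20 - 9)*(-24 + 4))/4 = 25*(40 + 11*(-20))/4 = 25*(40 - 220)/4 = (25/4)*(-180) = -1125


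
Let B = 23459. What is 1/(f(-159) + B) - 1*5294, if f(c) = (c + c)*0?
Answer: -124191945/23459 ≈ -5294.0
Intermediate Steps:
f(c) = 0 (f(c) = (2*c)*0 = 0)
1/(f(-159) + B) - 1*5294 = 1/(0 + 23459) - 1*5294 = 1/23459 - 5294 = -124191945/23459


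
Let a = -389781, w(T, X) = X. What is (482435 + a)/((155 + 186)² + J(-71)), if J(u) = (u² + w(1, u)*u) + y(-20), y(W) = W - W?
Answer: 92654/126363 ≈ 0.73324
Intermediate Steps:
y(W) = 0
J(u) = 2*u² (J(u) = (u² + u*u) + 0 = (u² + u²) + 0 = 2*u² + 0 = 2*u²)
(482435 + a)/((155 + 186)² + J(-71)) = (482435 - 389781)/((155 + 186)² + 2*(-71)²) = 92654/(341² + 2*5041) = 92654/(116281 + 10082) = 92654/126363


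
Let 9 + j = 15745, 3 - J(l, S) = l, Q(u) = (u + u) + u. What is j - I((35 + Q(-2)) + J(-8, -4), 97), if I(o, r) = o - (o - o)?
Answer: 15696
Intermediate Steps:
Q(u) = 3*u (Q(u) = 2*u + u = 3*u)
J(l, S) = 3 - l
j = 15736 (j = -9 + 15745 = 15736)
I(o, r) = o (I(o, r) = o - 1*0 = o + 0 = o)
j - I((35 + Q(-2)) + J(-8, -4), 97) = 15736 - ((35 + 3*(-2)) + (3 - 1*(-8))) = 15736 - ((35 - 6) + (3 + 8)) = 15736 - (29 + 11) = 15736 - 1*40 = 15736 - 40 = 15696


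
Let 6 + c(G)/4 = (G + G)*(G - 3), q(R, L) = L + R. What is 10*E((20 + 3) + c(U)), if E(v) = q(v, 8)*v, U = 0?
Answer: -70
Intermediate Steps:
c(G) = -24 + 8*G*(-3 + G) (c(G) = -24 + 4*((G + G)*(G - 3)) = -24 + 4*((2*G)*(-3 + G)) = -24 + 4*(2*G*(-3 + G)) = -24 + 8*G*(-3 + G))
E(v) = v*(8 + v) (E(v) = (8 + v)*v = v*(8 + v))
10*E((20 + 3) + c(U)) = 10*(((20 + 3) + (-24 - 24*0 + 8*0²))*(8 + ((20 + 3) + (-24 - 24*0 + 8*0²)))) = 10*((23 + (-24 + 0 + 8*0))*(8 + (23 + (-24 + 0 + 8*0)))) = 10*((23 + (-24 + 0 + 0))*(8 + (23 + (-24 + 0 + 0)))) = 10*((23 - 24)*(8 + (23 - 24))) = 10*(-(8 - 1)) = 10*(-1*7) = 10*(-7) = -70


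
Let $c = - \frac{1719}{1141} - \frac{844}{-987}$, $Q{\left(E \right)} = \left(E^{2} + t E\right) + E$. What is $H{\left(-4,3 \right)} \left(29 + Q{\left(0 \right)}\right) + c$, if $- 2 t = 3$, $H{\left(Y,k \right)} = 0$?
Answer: $- \frac{104807}{160881} \approx -0.65146$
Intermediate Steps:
$t = - \frac{3}{2}$ ($t = \left(- \frac{1}{2}\right) 3 = - \frac{3}{2} \approx -1.5$)
$Q{\left(E \right)} = E^{2} - \frac{E}{2}$ ($Q{\left(E \right)} = \left(E^{2} - \frac{3 E}{2}\right) + E = E^{2} - \frac{E}{2}$)
$c = - \frac{104807}{160881}$ ($c = \left(-1719\right) \frac{1}{1141} - - \frac{844}{987} = - \frac{1719}{1141} + \frac{844}{987} = - \frac{104807}{160881} \approx -0.65146$)
$H{\left(-4,3 \right)} \left(29 + Q{\left(0 \right)}\right) + c = 0 \left(29 + 0 \left(- \frac{1}{2} + 0\right)\right) - \frac{104807}{160881} = 0 \left(29 + 0 \left(- \frac{1}{2}\right)\right) - \frac{104807}{160881} = 0 \left(29 + 0\right) - \frac{104807}{160881} = 0 \cdot 29 - \frac{104807}{160881} = 0 - \frac{104807}{160881} = - \frac{104807}{160881}$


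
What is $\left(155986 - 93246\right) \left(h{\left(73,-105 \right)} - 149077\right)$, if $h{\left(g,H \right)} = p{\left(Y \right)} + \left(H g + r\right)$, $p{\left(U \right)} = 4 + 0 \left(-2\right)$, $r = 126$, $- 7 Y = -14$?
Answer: $-9825836880$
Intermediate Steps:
$Y = 2$ ($Y = \left(- \frac{1}{7}\right) \left(-14\right) = 2$)
$p{\left(U \right)} = 4$ ($p{\left(U \right)} = 4 + 0 = 4$)
$h{\left(g,H \right)} = 130 + H g$ ($h{\left(g,H \right)} = 4 + \left(H g + 126\right) = 4 + \left(126 + H g\right) = 130 + H g$)
$\left(155986 - 93246\right) \left(h{\left(73,-105 \right)} - 149077\right) = \left(155986 - 93246\right) \left(\left(130 - 7665\right) - 149077\right) = 62740 \left(\left(130 - 7665\right) - 149077\right) = 62740 \left(-7535 - 149077\right) = 62740 \left(-156612\right) = -9825836880$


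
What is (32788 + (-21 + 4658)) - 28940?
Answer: 8485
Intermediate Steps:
(32788 + (-21 + 4658)) - 28940 = (32788 + 4637) - 28940 = 37425 - 28940 = 8485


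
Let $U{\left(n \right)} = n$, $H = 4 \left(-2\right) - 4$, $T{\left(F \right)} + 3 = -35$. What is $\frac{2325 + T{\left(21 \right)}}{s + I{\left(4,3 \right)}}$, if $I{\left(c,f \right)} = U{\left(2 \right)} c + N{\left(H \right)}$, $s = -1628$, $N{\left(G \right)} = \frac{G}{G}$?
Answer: $- \frac{2287}{1619} \approx -1.4126$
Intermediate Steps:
$T{\left(F \right)} = -38$ ($T{\left(F \right)} = -3 - 35 = -38$)
$H = -12$ ($H = -8 - 4 = -12$)
$N{\left(G \right)} = 1$
$I{\left(c,f \right)} = 1 + 2 c$ ($I{\left(c,f \right)} = 2 c + 1 = 1 + 2 c$)
$\frac{2325 + T{\left(21 \right)}}{s + I{\left(4,3 \right)}} = \frac{2325 - 38}{-1628 + \left(1 + 2 \cdot 4\right)} = \frac{2287}{-1628 + \left(1 + 8\right)} = \frac{2287}{-1628 + 9} = \frac{2287}{-1619} = 2287 \left(- \frac{1}{1619}\right) = - \frac{2287}{1619}$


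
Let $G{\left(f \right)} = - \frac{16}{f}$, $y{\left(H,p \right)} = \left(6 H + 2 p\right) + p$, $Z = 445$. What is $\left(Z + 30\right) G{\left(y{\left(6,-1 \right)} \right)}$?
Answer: $- \frac{7600}{33} \approx -230.3$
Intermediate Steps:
$y{\left(H,p \right)} = 3 p + 6 H$ ($y{\left(H,p \right)} = \left(2 p + 6 H\right) + p = 3 p + 6 H$)
$\left(Z + 30\right) G{\left(y{\left(6,-1 \right)} \right)} = \left(445 + 30\right) \left(- \frac{16}{3 \left(-1\right) + 6 \cdot 6}\right) = 475 \left(- \frac{16}{-3 + 36}\right) = 475 \left(- \frac{16}{33}\right) = - \frac{7600}{33}$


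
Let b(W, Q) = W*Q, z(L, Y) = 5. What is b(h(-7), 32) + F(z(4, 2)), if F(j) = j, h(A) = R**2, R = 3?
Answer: 293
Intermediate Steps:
h(A) = 9 (h(A) = 3**2 = 9)
b(W, Q) = Q*W
b(h(-7), 32) + F(z(4, 2)) = 32*9 + 5 = 288 + 5 = 293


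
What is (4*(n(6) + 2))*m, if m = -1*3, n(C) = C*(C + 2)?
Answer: -600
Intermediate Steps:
n(C) = C*(2 + C)
m = -3
(4*(n(6) + 2))*m = (4*(6*(2 + 6) + 2))*(-3) = (4*(6*8 + 2))*(-3) = (4*(48 + 2))*(-3) = (4*50)*(-3) = 200*(-3) = -600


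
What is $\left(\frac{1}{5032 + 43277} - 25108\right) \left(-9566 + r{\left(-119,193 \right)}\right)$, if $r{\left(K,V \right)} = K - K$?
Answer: $\frac{11603006720986}{48309} \approx 2.4018 \cdot 10^{8}$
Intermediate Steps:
$r{\left(K,V \right)} = 0$
$\left(\frac{1}{5032 + 43277} - 25108\right) \left(-9566 + r{\left(-119,193 \right)}\right) = \left(\frac{1}{5032 + 43277} - 25108\right) \left(-9566 + 0\right) = \left(\frac{1}{48309} - 25108\right) \left(-9566\right) = \left(- \frac{1212942371}{48309}\right) \left(-9566\right) = \frac{11603006720986}{48309}$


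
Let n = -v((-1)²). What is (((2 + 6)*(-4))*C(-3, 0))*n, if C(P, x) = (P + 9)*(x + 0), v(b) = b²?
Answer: 0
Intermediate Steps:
C(P, x) = x*(9 + P) (C(P, x) = (9 + P)*x = x*(9 + P))
n = -1 (n = -((-1)²)² = -1*1² = -1*1 = -1)
(((2 + 6)*(-4))*C(-3, 0))*n = (((2 + 6)*(-4))*(0*(9 - 3)))*(-1) = ((8*(-4))*(0*6))*(-1) = -32*0*(-1) = 0*(-1) = 0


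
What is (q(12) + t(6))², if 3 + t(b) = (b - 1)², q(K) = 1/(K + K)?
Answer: 279841/576 ≈ 485.83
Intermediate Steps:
q(K) = 1/(2*K)
t(b) = -3 + (-1 + b)² (t(b) = -3 + (b - 1)² = -3 + (-1 + b)²)
(q(12) + t(6))² = ((½)/12 + (-3 + (-1 + 6)²))² = ((½)*(1/12) + (-3 + 5²))² = (1/24 + (-3 + 25))² = (1/24 + 22)² = (529/24)² = 279841/576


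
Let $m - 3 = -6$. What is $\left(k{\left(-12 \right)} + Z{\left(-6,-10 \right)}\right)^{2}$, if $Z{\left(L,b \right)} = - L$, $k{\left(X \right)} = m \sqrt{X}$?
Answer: $36 \left(1 - i \sqrt{3}\right)^{2} \approx -72.0 - 124.71 i$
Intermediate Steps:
$m = -3$ ($m = 3 - 6 = -3$)
$k{\left(X \right)} = - 3 \sqrt{X}$
$\left(k{\left(-12 \right)} + Z{\left(-6,-10 \right)}\right)^{2} = \left(- 3 \sqrt{-12} - -6\right)^{2} = \left(- 3 \cdot 2 i \sqrt{3} + 6\right)^{2} = \left(- 6 i \sqrt{3} + 6\right)^{2} = \left(6 - 6 i \sqrt{3}\right)^{2}$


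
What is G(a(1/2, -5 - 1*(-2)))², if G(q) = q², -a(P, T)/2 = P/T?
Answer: 1/81 ≈ 0.012346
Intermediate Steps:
a(P, T) = -2*P/T
G(a(1/2, -5 - 1*(-2)))² = ((-2/(2*(-5 - 1*(-2))))²)² = ((-2*½/(-5 + 2))²)² = ((-2*½/(-3))²)² = ((-2*½*(-⅓))²)² = ((⅓)²)² = (⅑)² = 1/81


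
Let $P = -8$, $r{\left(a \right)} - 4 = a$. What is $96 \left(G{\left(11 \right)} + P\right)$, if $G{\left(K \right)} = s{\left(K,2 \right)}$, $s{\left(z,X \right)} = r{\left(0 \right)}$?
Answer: $-384$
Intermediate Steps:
$r{\left(a \right)} = 4 + a$
$s{\left(z,X \right)} = 4$ ($s{\left(z,X \right)} = 4 + 0 = 4$)
$G{\left(K \right)} = 4$
$96 \left(G{\left(11 \right)} + P\right) = 96 \left(4 - 8\right) = 96 \left(-4\right) = -384$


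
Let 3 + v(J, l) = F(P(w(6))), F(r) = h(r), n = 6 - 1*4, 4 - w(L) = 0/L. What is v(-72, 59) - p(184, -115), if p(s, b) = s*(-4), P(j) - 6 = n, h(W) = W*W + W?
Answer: 805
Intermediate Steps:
w(L) = 4 (w(L) = 4 - 0/L = 4 - 1*0 = 4 + 0 = 4)
h(W) = W + W² (h(W) = W² + W = W + W²)
n = 2 (n = 6 - 4 = 2)
P(j) = 8 (P(j) = 6 + 2 = 8)
p(s, b) = -4*s
F(r) = r*(1 + r)
v(J, l) = 69 (v(J, l) = -3 + 8*(1 + 8) = -3 + 8*9 = -3 + 72 = 69)
v(-72, 59) - p(184, -115) = 69 - (-4)*184 = 69 - 1*(-736) = 69 + 736 = 805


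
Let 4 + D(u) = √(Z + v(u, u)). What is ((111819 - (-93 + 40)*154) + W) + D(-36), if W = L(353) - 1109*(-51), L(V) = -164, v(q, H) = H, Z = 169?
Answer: 176372 + √133 ≈ 1.7638e+5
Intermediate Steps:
D(u) = -4 + √(169 + u)
W = 56395 (W = -164 - 1109*(-51) = -164 - 1*(-56559) = -164 + 56559 = 56395)
((111819 - (-93 + 40)*154) + W) + D(-36) = ((111819 - (-93 + 40)*154) + 56395) + (-4 + √(169 - 36)) = ((111819 - (-53)*154) + 56395) + (-4 + √133) = ((111819 - 1*(-8162)) + 56395) + (-4 + √133) = ((111819 + 8162) + 56395) + (-4 + √133) = (119981 + 56395) + (-4 + √133) = 176376 + (-4 + √133) = 176372 + √133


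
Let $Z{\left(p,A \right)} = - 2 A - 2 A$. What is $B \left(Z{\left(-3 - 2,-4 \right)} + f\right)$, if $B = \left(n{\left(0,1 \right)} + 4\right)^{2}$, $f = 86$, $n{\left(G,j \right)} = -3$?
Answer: $102$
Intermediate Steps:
$Z{\left(p,A \right)} = - 4 A$
$B = 1$ ($B = \left(-3 + 4\right)^{2} = 1^{2} = 1$)
$B \left(Z{\left(-3 - 2,-4 \right)} + f\right) = 1 \left(\left(-4\right) \left(-4\right) + 86\right) = 1 \left(16 + 86\right) = 1 \cdot 102 = 102$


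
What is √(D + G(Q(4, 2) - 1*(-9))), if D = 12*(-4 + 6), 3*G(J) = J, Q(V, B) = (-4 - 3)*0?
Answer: 3*√3 ≈ 5.1962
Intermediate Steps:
Q(V, B) = 0 (Q(V, B) = -7*0 = 0)
G(J) = J/3
D = 24 (D = 12*2 = 24)
√(D + G(Q(4, 2) - 1*(-9))) = √(24 + (0 - 1*(-9))/3) = √(24 + (0 + 9)/3) = √(24 + (⅓)*9) = √(24 + 3) = √27 = 3*√3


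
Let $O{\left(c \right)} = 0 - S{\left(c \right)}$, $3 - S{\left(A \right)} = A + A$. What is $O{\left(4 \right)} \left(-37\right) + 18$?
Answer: $-167$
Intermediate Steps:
$S{\left(A \right)} = 3 - 2 A$ ($S{\left(A \right)} = 3 - \left(A + A\right) = 3 - 2 A$)
$O{\left(c \right)} = -3 + 2 c$ ($O{\left(c \right)} = 0 - \left(3 - 2 c\right) = 0 + \left(-3 + 2 c\right) = -3 + 2 c$)
$O{\left(4 \right)} \left(-37\right) + 18 = \left(-3 + 2 \cdot 4\right) \left(-37\right) + 18 = \left(-3 + 8\right) \left(-37\right) + 18 = 5 \left(-37\right) + 18 = -185 + 18 = -167$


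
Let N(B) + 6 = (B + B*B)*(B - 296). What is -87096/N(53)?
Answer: 3629/28978 ≈ 0.12523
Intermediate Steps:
N(B) = -6 + (-296 + B)*(B + B²) (N(B) = -6 + (B + B*B)*(B - 296) = -6 + (B + B²)*(-296 + B) = -6 + (-296 + B)*(B + B²))
-87096/N(53) = -87096/(-6 + 53³ - 296*53 - 295*53²) = -87096/(-6 + 148877 - 15688 - 295*2809) = -87096/(-6 + 148877 - 15688 - 828655) = -87096/(-695472) = -87096*(-1/695472) = 3629/28978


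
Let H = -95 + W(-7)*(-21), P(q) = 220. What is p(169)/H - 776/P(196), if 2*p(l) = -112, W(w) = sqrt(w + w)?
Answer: 2*(-2037*sqrt(14) + 7675*I)/(55*(-95*I + 21*sqrt(14))) ≈ -3.1772 - 0.28951*I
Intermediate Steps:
W(w) = sqrt(2)*sqrt(w) (W(w) = sqrt(2*w) = sqrt(2)*sqrt(w))
H = -95 - 21*I*sqrt(14) (H = -95 + (sqrt(2)*sqrt(-7))*(-21) = -95 + (sqrt(2)*(I*sqrt(7)))*(-21) = -95 + (I*sqrt(14))*(-21) = -95 - 21*I*sqrt(14) ≈ -95.0 - 78.575*I)
p(l) = -56 (p(l) = (1/2)*(-112) = -56)
p(169)/H - 776/P(196) = -56/(-95 - 21*I*sqrt(14)) - 776/220 = -56/(-95 - 21*I*sqrt(14)) - 776*1/220 = -56/(-95 - 21*I*sqrt(14)) - 194/55 = -194/55 - 56/(-95 - 21*I*sqrt(14))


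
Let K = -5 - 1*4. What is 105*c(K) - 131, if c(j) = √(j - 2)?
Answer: -131 + 105*I*√11 ≈ -131.0 + 348.25*I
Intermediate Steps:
K = -9 (K = -5 - 4 = -9)
c(j) = √(-2 + j)
105*c(K) - 131 = 105*√(-2 - 9) - 131 = 105*√(-11) - 131 = 105*(I*√11) - 131 = 105*I*√11 - 131 = -131 + 105*I*√11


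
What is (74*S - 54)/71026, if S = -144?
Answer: -315/2089 ≈ -0.15079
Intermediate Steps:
(74*S - 54)/71026 = (74*(-144) - 54)/71026 = (-10656 - 54)*(1/71026) = -10710*1/71026 = -315/2089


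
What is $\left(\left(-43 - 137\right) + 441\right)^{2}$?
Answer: $68121$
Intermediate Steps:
$\left(\left(-43 - 137\right) + 441\right)^{2} = \left(-180 + 441\right)^{2} = 261^{2} = 68121$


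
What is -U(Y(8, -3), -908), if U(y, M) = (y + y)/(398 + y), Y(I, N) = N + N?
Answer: 3/98 ≈ 0.030612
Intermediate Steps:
Y(I, N) = 2*N
U(y, M) = 2*y/(398 + y) (U(y, M) = (2*y)/(398 + y) = 2*y/(398 + y))
-U(Y(8, -3), -908) = -2*2*(-3)/(398 + 2*(-3)) = -2*(-6)/(398 - 6) = -2*(-6)/392 = -1*(-3/98) = 3/98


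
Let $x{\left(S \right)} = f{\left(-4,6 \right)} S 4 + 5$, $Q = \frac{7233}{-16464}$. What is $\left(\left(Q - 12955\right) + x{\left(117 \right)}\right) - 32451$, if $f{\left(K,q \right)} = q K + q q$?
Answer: $- \frac{218342491}{5488} \approx -39785.0$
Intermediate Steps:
$f{\left(K,q \right)} = q^{2} + K q$ ($f{\left(K,q \right)} = K q + q^{2} = q^{2} + K q$)
$Q = - \frac{2411}{5488}$ ($Q = 7233 \left(- \frac{1}{16464}\right) = - \frac{2411}{5488} \approx -0.43932$)
$x{\left(S \right)} = 5 + 48 S$ ($x{\left(S \right)} = 6 \left(-4 + 6\right) S 4 + 5 = 6 \cdot 2 S 4 + 5 = 12 S 4 + 5 = 48 S + 5 = 5 + 48 S$)
$\left(\left(Q - 12955\right) + x{\left(117 \right)}\right) - 32451 = \left(\left(- \frac{2411}{5488} - 12955\right) + \left(5 + 48 \cdot 117\right)\right) - 32451 = \left(- \frac{71099451}{5488} + \left(5 + 5616\right)\right) - 32451 = \left(- \frac{71099451}{5488} + 5621\right) - 32451 = - \frac{40251403}{5488} - 32451 = - \frac{218342491}{5488}$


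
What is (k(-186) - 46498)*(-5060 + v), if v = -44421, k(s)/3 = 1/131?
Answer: 301400399035/131 ≈ 2.3008e+9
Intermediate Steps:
k(s) = 3/131
(k(-186) - 46498)*(-5060 + v) = (3/131 - 46498)*(-5060 - 44421) = -6091235/131*(-49481) = 301400399035/131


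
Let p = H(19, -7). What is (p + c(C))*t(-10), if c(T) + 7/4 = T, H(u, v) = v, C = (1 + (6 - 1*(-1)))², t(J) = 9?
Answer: 1989/4 ≈ 497.25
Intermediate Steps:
C = 64 (C = (1 + (6 + 1))² = (1 + 7)² = 8² = 64)
c(T) = -7/4 + T
p = -7
(p + c(C))*t(-10) = (-7 + (-7/4 + 64))*9 = (-7 + 249/4)*9 = (221/4)*9 = 1989/4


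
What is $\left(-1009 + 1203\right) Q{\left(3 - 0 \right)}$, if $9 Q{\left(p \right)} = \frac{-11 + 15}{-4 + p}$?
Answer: $- \frac{776}{9} \approx -86.222$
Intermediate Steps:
$Q{\left(p \right)} = \frac{4}{9 \left(-4 + p\right)}$ ($Q{\left(p \right)} = \frac{\left(-11 + 15\right) \frac{1}{-4 + p}}{9} = \frac{4 \frac{1}{-4 + p}}{9} = \frac{4}{9 \left(-4 + p\right)}$)
$\left(-1009 + 1203\right) Q{\left(3 - 0 \right)} = \left(-1009 + 1203\right) \frac{4}{9 \left(-4 + \left(3 - 0\right)\right)} = 194 \frac{4}{9 \left(-4 + \left(3 + 0\right)\right)} = 194 \frac{4}{9 \left(-4 + 3\right)} = 194 \frac{4}{9 \left(-1\right)} = 194 \cdot \frac{4}{9} \left(-1\right) = 194 \left(- \frac{4}{9}\right) = - \frac{776}{9}$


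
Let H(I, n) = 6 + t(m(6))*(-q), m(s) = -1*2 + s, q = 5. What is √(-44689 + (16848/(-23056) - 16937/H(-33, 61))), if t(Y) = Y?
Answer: I*√17695914827514/20174 ≈ 208.52*I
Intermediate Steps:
m(s) = -2 + s
H(I, n) = -14 (H(I, n) = 6 + (-2 + 6)*(-1*5) = 6 + 4*(-5) = 6 - 20 = -14)
√(-44689 + (16848/(-23056) - 16937/H(-33, 61))) = √(-44689 + (16848/(-23056) - 16937/(-14))) = √(-44689 + (16848*(-1/23056) - 16937*(-1/14))) = √(-44689 + (-1053/1441 + 16937/14)) = √(-44689 + 24391475/20174) = √(-877164411/20174) = I*√17695914827514/20174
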